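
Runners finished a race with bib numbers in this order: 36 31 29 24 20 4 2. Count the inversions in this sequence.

There are 21 inversions.

Sweep left to right; for each value list the smaller values that follow it:
36: 6
31: 5
29: 4
24: 3
20: 2
4: 1
2: 0
Sum: 6 + 5 + 4 + 3 + 2 + 1 + 0 = 21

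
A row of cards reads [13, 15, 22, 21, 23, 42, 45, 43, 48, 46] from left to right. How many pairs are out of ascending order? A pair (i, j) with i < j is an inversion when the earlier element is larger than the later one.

Count, for each position, how many later elements it exceeds:
13 → none → 0
15 → none → 0
22 → 21 → 1
21 → none → 0
23 → none → 0
42 → none → 0
45 → 43 → 1
43 → none → 0
48 → 46 → 1
46 → none → 0
Sum: 0 + 0 + 1 + 0 + 0 + 0 + 1 + 0 + 1 + 0 = 3

3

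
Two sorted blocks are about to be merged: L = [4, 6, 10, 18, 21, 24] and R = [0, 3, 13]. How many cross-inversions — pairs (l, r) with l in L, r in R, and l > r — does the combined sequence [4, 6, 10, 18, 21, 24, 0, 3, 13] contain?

15

Count, for every r in R, how many entries of L exceed r:
r = 0: 4, 6, 10, 18, 21, 24 → 6
r = 3: 4, 6, 10, 18, 21, 24 → 6
r = 13: 18, 21, 24 → 3
Cross-inversions: 6 + 6 + 3 = 15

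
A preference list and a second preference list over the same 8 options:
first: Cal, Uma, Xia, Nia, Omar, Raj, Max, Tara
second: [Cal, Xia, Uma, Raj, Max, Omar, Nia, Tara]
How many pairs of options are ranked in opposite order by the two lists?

6

Assign each item its position (1..8) in the first ordering, then rewrite the second ordering as that position sequence:
positions: Cal→1, Uma→2, Xia→3, Nia→4, Omar→5, Raj→6, Max→7, Tara→8
second ordering as positions: [1, 3, 2, 6, 7, 5, 4, 8]
Discordant pairs = inversions in this position sequence.
1: 0
3: 2 → 1
2: 0
6: 5, 4 → 2
7: 5, 4 → 2
5: 4 → 1
4: 0
8: 0
Total: 0 + 1 + 0 + 2 + 2 + 1 + 0 + 0 = 6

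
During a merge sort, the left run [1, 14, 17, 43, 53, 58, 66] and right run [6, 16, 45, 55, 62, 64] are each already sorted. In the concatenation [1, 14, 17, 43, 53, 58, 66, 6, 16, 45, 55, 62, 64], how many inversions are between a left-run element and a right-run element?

Take each right-half value and tally the left-half values above it:
r = 6: 14, 17, 43, 53, 58, 66 → 6
r = 16: 17, 43, 53, 58, 66 → 5
r = 45: 53, 58, 66 → 3
r = 55: 58, 66 → 2
r = 62: 66 → 1
r = 64: 66 → 1
Cross-inversions: 6 + 5 + 3 + 2 + 1 + 1 = 18

18 split inversions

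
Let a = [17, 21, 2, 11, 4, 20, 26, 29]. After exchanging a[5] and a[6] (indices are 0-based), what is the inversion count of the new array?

Positions 5 and 6 hold 20 and 26; after swapping, the array is [17, 21, 2, 11, 4, 26, 20, 29].
Sweep left to right; for each value list the smaller values that follow it:
17 → 2, 11, 4 → 3
21 → 2, 11, 4, 20 → 4
2 → none → 0
11 → 4 → 1
4 → none → 0
26 → 20 → 1
20 → none → 0
29 → none → 0
Sum: 3 + 4 + 0 + 1 + 0 + 1 + 0 + 0 = 9

9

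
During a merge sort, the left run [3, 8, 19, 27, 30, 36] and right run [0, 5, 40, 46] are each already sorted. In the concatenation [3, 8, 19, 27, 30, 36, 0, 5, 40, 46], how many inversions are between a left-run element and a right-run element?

For each element r of the right run, count left-run elements greater than r:
r = 0: 3, 8, 19, 27, 30, 36 → 6
r = 5: 8, 19, 27, 30, 36 → 5
r = 40: none → 0
r = 46: none → 0
Cross-inversions: 6 + 5 + 0 + 0 = 11

Cross-inversions: 11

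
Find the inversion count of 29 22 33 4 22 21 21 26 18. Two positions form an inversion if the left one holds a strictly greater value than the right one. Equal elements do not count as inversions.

23

Sweep left to right; for each value list the smaller values that follow it:
29 → 22, 4, 22, 21, 21, 26, 18 → 7
22 → 4, 21, 21, 18 → 4
33 → 4, 22, 21, 21, 26, 18 → 6
4 → none → 0
22 → 21, 21, 18 → 3
21 → 18 → 1
21 → 18 → 1
26 → 18 → 1
18 → none → 0
Sum: 7 + 4 + 6 + 0 + 3 + 1 + 1 + 1 + 0 = 23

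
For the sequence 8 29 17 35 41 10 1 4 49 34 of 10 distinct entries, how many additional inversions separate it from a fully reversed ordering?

25 inversions short

Maximum inversions for 10 distinct elements is C(10, 2) = 10·9/2 = 45.
Current inversions — for each element, count later smaller elements:
8: 2
29: 4
17: 3
35: 4
41: 4
10: 2
1: 0
4: 0
49: 1
34: 0
Current total: 2 + 4 + 3 + 4 + 4 + 2 + 0 + 0 + 1 + 0 = 20
Shortfall: 45 − 20 = 25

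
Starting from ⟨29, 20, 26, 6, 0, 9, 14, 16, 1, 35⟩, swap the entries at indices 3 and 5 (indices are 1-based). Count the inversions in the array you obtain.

Positions 3 and 5 hold 26 and 0; after swapping, the array is [29, 20, 0, 6, 26, 9, 14, 16, 1, 35].
Sweep left to right; for each value list the smaller values that follow it:
29: 8
20: 6
0: 0
6: 1
26: 4
9: 1
14: 1
16: 1
1: 0
35: 0
Sum: 8 + 6 + 0 + 1 + 4 + 1 + 1 + 1 + 0 + 0 = 22

22 inversions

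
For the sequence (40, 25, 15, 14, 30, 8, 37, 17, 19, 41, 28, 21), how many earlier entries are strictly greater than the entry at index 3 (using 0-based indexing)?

The element at index 3 is 14.
Elements before it: 40, 25, 15
Those larger than 14: 40, 25, 15

3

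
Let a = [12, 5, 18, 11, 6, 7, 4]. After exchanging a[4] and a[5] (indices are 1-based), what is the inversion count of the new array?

Positions 4 and 5 hold 11 and 6; after swapping, the array is [12, 5, 18, 6, 11, 7, 4].
Count, for each position, how many later elements it exceeds:
12 → 5, 6, 11, 7, 4 → 5
5 → 4 → 1
18 → 6, 11, 7, 4 → 4
6 → 4 → 1
11 → 7, 4 → 2
7 → 4 → 1
4 → none → 0
Sum: 5 + 1 + 4 + 1 + 2 + 1 + 0 = 14

14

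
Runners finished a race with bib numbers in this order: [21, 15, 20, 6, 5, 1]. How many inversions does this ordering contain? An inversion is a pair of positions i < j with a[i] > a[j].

For each element, count later entries that are smaller:
21: 5
15: 3
20: 3
6: 2
5: 1
1: 0
Sum: 5 + 3 + 3 + 2 + 1 + 0 = 14

14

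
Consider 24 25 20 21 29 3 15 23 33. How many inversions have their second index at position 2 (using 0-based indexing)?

2

The element at index 2 is 20.
Elements before it: 24, 25
Those larger than 20: 24, 25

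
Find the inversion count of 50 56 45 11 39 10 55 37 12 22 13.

Element-by-element contributions:
50 → 45, 11, 39, 10, 37, 12, 22, 13 → 8
56 → 45, 11, 39, 10, 55, 37, 12, 22, 13 → 9
45 → 11, 39, 10, 37, 12, 22, 13 → 7
11 → 10 → 1
39 → 10, 37, 12, 22, 13 → 5
10 → none → 0
55 → 37, 12, 22, 13 → 4
37 → 12, 22, 13 → 3
12 → none → 0
22 → 13 → 1
13 → none → 0
Sum: 8 + 9 + 7 + 1 + 5 + 0 + 4 + 3 + 0 + 1 + 0 = 38

There are 38 inversions.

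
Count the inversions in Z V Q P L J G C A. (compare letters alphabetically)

Element-by-element contributions:
Z: 8
V: 7
Q: 6
P: 5
L: 4
J: 3
G: 2
C: 1
A: 0
Sum: 8 + 7 + 6 + 5 + 4 + 3 + 2 + 1 + 0 = 36

36 inversions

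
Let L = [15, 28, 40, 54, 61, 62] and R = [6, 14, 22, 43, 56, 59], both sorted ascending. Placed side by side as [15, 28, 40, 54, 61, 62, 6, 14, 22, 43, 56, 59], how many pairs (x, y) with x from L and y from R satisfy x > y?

There are 24 cross-inversions.

Count, for every r in R, how many entries of L exceed r:
r = 6: 15, 28, 40, 54, 61, 62 → 6
r = 14: 15, 28, 40, 54, 61, 62 → 6
r = 22: 28, 40, 54, 61, 62 → 5
r = 43: 54, 61, 62 → 3
r = 56: 61, 62 → 2
r = 59: 61, 62 → 2
Cross-inversions: 6 + 6 + 5 + 3 + 2 + 2 = 24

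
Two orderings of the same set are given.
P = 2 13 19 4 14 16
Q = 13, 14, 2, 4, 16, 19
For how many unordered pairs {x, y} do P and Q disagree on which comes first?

Assign each item its position (1..6) in the first ordering, then rewrite the second ordering as that position sequence:
positions: 2→1, 13→2, 19→3, 4→4, 14→5, 16→6
second ordering as positions: [2, 5, 1, 4, 6, 3]
Discordant pairs = inversions in this position sequence.
2: 1 → 1
5: 1, 4, 3 → 3
1: 0
4: 3 → 1
6: 3 → 1
3: 0
Total: 1 + 3 + 0 + 1 + 1 + 0 = 6

6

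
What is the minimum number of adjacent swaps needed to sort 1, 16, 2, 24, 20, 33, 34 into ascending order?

2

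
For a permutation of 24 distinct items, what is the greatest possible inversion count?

A reversed (strictly descending) arrangement makes every pair an inversion, giving C(24, 2) inversions.
C(24, 2) = 24·23/2 = 276

276 inversions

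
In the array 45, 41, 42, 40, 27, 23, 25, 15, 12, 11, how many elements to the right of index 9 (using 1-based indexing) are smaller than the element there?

The element at index 9 is 12.
Elements after it: 11
Those smaller than 12: 11

1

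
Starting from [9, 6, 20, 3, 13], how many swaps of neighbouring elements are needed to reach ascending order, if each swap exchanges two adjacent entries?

5 adjacent swaps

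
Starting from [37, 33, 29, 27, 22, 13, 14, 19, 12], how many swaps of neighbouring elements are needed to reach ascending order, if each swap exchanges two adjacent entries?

33 swaps

The minimum number of adjacent swaps to sort an array equals its inversion count, since every such swap removes exactly one inversion.
Count inversions — for each element, later elements that are smaller:
37: 33, 29, 27, 22, 13, 14, 19, 12 → 8
33: 29, 27, 22, 13, 14, 19, 12 → 7
29: 27, 22, 13, 14, 19, 12 → 6
27: 22, 13, 14, 19, 12 → 5
22: 13, 14, 19, 12 → 4
13: 12 → 1
14: 12 → 1
19: 12 → 1
12: none → 0
Total inversions: 8 + 7 + 6 + 5 + 4 + 1 + 1 + 1 + 0 = 33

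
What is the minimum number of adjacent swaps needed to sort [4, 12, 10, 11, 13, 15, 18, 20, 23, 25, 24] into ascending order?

3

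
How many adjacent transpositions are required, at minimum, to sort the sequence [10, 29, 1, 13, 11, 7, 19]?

The minimum number of adjacent swaps to sort an array equals its inversion count, since every such swap removes exactly one inversion.
Count inversions — for each element, later elements that are smaller:
10: 1, 7 → 2
29: 1, 13, 11, 7, 19 → 5
1: none → 0
13: 11, 7 → 2
11: 7 → 1
7: none → 0
19: none → 0
Total inversions: 2 + 5 + 0 + 2 + 1 + 0 + 0 = 10

There are 10 swaps.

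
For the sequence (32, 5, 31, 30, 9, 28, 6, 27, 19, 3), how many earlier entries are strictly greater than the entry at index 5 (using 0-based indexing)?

3

The element at index 5 is 28.
Elements before it: 32, 5, 31, 30, 9
Those larger than 28: 32, 31, 30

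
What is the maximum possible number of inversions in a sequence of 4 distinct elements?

A reversed (strictly descending) arrangement makes every pair an inversion, giving C(4, 2) inversions.
C(4, 2) = 4·3/2 = 6

6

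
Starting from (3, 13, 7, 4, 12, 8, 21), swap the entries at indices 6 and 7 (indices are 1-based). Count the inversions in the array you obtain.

Positions 6 and 7 hold 8 and 21; after swapping, the array is [3, 13, 7, 4, 12, 21, 8].
For each element, count later entries that are smaller:
3: 0
13: 4
7: 1
4: 0
12: 1
21: 1
8: 0
Sum: 0 + 4 + 1 + 0 + 1 + 1 + 0 = 7

7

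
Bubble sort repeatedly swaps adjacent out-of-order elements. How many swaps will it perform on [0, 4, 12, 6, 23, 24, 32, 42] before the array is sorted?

1 adjacent swap

The minimum number of adjacent swaps to sort an array equals its inversion count, since every such swap removes exactly one inversion.
Count inversions — for each element, later elements that are smaller:
0: none → 0
4: none → 0
12: 6 → 1
6: none → 0
23: none → 0
24: none → 0
32: none → 0
42: none → 0
Total inversions: 0 + 0 + 1 + 0 + 0 + 0 + 0 + 0 = 1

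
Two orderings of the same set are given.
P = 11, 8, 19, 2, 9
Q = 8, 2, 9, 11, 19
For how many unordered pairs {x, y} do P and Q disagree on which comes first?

Assign each item its position (1..5) in the first ordering, then rewrite the second ordering as that position sequence:
positions: 11→1, 8→2, 19→3, 2→4, 9→5
second ordering as positions: [2, 4, 5, 1, 3]
Discordant pairs = inversions in this position sequence.
2: 1 → 1
4: 1, 3 → 2
5: 1, 3 → 2
1: 0
3: 0
Total: 1 + 2 + 2 + 0 + 0 = 5

Disagreeing pairs: 5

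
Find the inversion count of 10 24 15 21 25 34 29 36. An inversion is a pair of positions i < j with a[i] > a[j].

3

Sweep left to right; for each value list the smaller values that follow it:
10 → none → 0
24 → 15, 21 → 2
15 → none → 0
21 → none → 0
25 → none → 0
34 → 29 → 1
29 → none → 0
36 → none → 0
Sum: 0 + 2 + 0 + 0 + 0 + 1 + 0 + 0 = 3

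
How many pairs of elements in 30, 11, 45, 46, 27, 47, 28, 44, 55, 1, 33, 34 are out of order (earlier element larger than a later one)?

For each element, count later entries that are smaller:
30 → 11, 27, 28, 1 → 4
11 → 1 → 1
45 → 27, 28, 44, 1, 33, 34 → 6
46 → 27, 28, 44, 1, 33, 34 → 6
27 → 1 → 1
47 → 28, 44, 1, 33, 34 → 5
28 → 1 → 1
44 → 1, 33, 34 → 3
55 → 1, 33, 34 → 3
1 → none → 0
33 → none → 0
34 → none → 0
Sum: 4 + 1 + 6 + 6 + 1 + 5 + 1 + 3 + 3 + 0 + 0 + 0 = 30

30 out-of-order pairs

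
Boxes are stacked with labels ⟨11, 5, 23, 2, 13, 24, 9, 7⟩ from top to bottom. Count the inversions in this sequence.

There are 14 inversions.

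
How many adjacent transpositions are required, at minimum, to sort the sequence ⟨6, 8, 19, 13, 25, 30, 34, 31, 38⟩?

Each adjacent swap fixes exactly one inversion, so the minimum swap count equals the number of inversions.
Count inversions — for each element, later elements that are smaller:
6: none → 0
8: none → 0
19: 13 → 1
13: none → 0
25: none → 0
30: none → 0
34: 31 → 1
31: none → 0
38: none → 0
Total inversions: 0 + 0 + 1 + 0 + 0 + 0 + 1 + 0 + 0 = 2

2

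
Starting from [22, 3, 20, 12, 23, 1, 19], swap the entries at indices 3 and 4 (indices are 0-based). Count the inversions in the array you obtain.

13

Positions 3 and 4 hold 12 and 23; after swapping, the array is [22, 3, 20, 23, 12, 1, 19].
For each element, count later entries that are smaller:
22 → 3, 20, 12, 1, 19 → 5
3 → 1 → 1
20 → 12, 1, 19 → 3
23 → 12, 1, 19 → 3
12 → 1 → 1
1 → none → 0
19 → none → 0
Sum: 5 + 1 + 3 + 3 + 1 + 0 + 0 = 13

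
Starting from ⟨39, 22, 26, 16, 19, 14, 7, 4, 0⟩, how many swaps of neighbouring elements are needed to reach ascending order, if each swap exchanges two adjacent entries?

34 adjacent swaps

Each adjacent swap fixes exactly one inversion, so the minimum swap count equals the number of inversions.
Count inversions — for each element, later elements that are smaller:
39: 22, 26, 16, 19, 14, 7, 4, 0 → 8
22: 16, 19, 14, 7, 4, 0 → 6
26: 16, 19, 14, 7, 4, 0 → 6
16: 14, 7, 4, 0 → 4
19: 14, 7, 4, 0 → 4
14: 7, 4, 0 → 3
7: 4, 0 → 2
4: 0 → 1
0: none → 0
Total inversions: 8 + 6 + 6 + 4 + 4 + 3 + 2 + 1 + 0 = 34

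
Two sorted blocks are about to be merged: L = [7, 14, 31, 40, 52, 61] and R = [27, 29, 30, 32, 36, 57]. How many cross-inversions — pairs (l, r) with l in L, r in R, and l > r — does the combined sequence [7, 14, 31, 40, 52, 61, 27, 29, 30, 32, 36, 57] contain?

19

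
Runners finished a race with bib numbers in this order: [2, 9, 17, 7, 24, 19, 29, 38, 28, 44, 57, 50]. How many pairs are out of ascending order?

6 out-of-order pairs

Count, for each position, how many later elements it exceeds:
2: 0
9: 1
17: 1
7: 0
24: 1
19: 0
29: 1
38: 1
28: 0
44: 0
57: 1
50: 0
Sum: 0 + 1 + 1 + 0 + 1 + 0 + 1 + 1 + 0 + 0 + 1 + 0 = 6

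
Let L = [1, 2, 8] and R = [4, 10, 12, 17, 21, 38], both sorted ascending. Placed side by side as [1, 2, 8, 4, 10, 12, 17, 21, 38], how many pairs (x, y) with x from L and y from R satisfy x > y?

1

For each element r of the right run, count left-run elements greater than r:
r = 4: 8 → 1
r = 10: none → 0
r = 12: none → 0
r = 17: none → 0
r = 21: none → 0
r = 38: none → 0
Cross-inversions: 1 + 0 + 0 + 0 + 0 + 0 = 1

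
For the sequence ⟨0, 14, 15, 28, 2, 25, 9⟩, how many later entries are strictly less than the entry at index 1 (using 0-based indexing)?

The element at index 1 is 14.
Elements after it: 15, 28, 2, 25, 9
Those smaller than 14: 2, 9

2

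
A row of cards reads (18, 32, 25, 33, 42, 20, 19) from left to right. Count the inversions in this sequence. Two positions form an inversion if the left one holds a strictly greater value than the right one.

10

Listing every pair i<j with a[i]>a[j] (using 0-based positions):
(1,2): 32 > 25
(1,5): 32 > 20
(1,6): 32 > 19
(2,5): 25 > 20
(2,6): 25 > 19
(3,5): 33 > 20
(3,6): 33 > 19
(4,5): 42 > 20
(4,6): 42 > 19
(5,6): 20 > 19
That's 10 pairs.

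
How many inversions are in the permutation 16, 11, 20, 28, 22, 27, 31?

Count, for each position, how many later elements it exceeds:
16: 1
11: 0
20: 0
28: 2
22: 0
27: 0
31: 0
Sum: 1 + 0 + 0 + 2 + 0 + 0 + 0 = 3

Out-of-order pairs: 3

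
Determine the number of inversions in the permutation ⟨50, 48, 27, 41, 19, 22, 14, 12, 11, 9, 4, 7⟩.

Count, for each position, how many later elements it exceeds:
50 → 48, 27, 41, 19, 22, 14, 12, 11, 9, 4, 7 → 11
48 → 27, 41, 19, 22, 14, 12, 11, 9, 4, 7 → 10
27 → 19, 22, 14, 12, 11, 9, 4, 7 → 8
41 → 19, 22, 14, 12, 11, 9, 4, 7 → 8
19 → 14, 12, 11, 9, 4, 7 → 6
22 → 14, 12, 11, 9, 4, 7 → 6
14 → 12, 11, 9, 4, 7 → 5
12 → 11, 9, 4, 7 → 4
11 → 9, 4, 7 → 3
9 → 4, 7 → 2
4 → none → 0
7 → none → 0
Sum: 11 + 10 + 8 + 8 + 6 + 6 + 5 + 4 + 3 + 2 + 0 + 0 = 63

There are 63 out-of-order pairs.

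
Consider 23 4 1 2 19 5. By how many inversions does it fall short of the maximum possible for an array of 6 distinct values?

7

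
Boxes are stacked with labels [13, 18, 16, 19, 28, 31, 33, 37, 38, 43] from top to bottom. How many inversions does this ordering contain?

1 inversion

For each element, count later entries that are smaller:
13: 0
18: 1
16: 0
19: 0
28: 0
31: 0
33: 0
37: 0
38: 0
43: 0
Sum: 0 + 1 + 0 + 0 + 0 + 0 + 0 + 0 + 0 + 0 = 1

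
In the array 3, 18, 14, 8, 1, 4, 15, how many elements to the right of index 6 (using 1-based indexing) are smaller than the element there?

0

The element at index 6 is 4.
Elements after it: 15
None of them are smaller than 4.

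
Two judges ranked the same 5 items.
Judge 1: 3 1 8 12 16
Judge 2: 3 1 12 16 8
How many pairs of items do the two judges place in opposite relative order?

Assign each item its position (1..5) in the first ordering, then rewrite the second ordering as that position sequence:
positions: 3→1, 1→2, 8→3, 12→4, 16→5
second ordering as positions: [1, 2, 4, 5, 3]
Discordant pairs = inversions in this position sequence.
1: 0
2: 0
4: 3 → 1
5: 3 → 1
3: 0
Total: 0 + 0 + 1 + 1 + 0 = 2

2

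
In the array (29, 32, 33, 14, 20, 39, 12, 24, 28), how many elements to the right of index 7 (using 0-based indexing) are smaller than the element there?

The element at index 7 is 24.
Elements after it: 28
None of them are smaller than 24.

0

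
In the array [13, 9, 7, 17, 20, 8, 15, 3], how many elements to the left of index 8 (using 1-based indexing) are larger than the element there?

7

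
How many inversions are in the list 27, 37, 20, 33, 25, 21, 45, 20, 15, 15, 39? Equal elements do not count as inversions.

33 inversions

Count, for each position, how many later elements it exceeds:
27 → 20, 25, 21, 20, 15, 15 → 6
37 → 20, 33, 25, 21, 20, 15, 15 → 7
20 → 15, 15 → 2
33 → 25, 21, 20, 15, 15 → 5
25 → 21, 20, 15, 15 → 4
21 → 20, 15, 15 → 3
45 → 20, 15, 15, 39 → 4
20 → 15, 15 → 2
15 → none → 0
15 → none → 0
39 → none → 0
Sum: 6 + 7 + 2 + 5 + 4 + 3 + 4 + 2 + 0 + 0 + 0 = 33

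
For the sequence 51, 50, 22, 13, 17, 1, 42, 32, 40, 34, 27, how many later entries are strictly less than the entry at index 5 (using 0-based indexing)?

0

The element at index 5 is 1.
Elements after it: 42, 32, 40, 34, 27
None of them are smaller than 1.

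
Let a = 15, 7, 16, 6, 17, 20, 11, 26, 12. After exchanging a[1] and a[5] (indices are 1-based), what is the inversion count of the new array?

Positions 1 and 5 hold 15 and 17; after swapping, the array is [17, 7, 16, 6, 15, 20, 11, 26, 12].
For each element, count later entries that are smaller:
17: 6
7: 1
16: 4
6: 0
15: 2
20: 2
11: 0
26: 1
12: 0
Sum: 6 + 1 + 4 + 0 + 2 + 2 + 0 + 1 + 0 = 16

16 inversions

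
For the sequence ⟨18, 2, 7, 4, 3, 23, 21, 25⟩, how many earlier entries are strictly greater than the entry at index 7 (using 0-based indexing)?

The element at index 7 is 25.
Elements before it: 18, 2, 7, 4, 3, 23, 21
None of them are larger than 25.

0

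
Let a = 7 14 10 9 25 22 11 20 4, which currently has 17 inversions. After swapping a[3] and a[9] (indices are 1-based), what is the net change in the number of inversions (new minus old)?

-3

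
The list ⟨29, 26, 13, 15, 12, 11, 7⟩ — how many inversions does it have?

20

For each element, count later entries that are smaller:
29: 6
26: 5
13: 3
15: 3
12: 2
11: 1
7: 0
Sum: 6 + 5 + 3 + 3 + 2 + 1 + 0 = 20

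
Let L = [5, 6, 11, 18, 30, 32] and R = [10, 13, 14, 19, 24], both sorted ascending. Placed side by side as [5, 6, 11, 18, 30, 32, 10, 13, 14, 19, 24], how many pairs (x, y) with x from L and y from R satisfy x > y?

14 split inversions

Count, for every r in R, how many entries of L exceed r:
r = 10: 11, 18, 30, 32 → 4
r = 13: 18, 30, 32 → 3
r = 14: 18, 30, 32 → 3
r = 19: 30, 32 → 2
r = 24: 30, 32 → 2
Cross-inversions: 4 + 3 + 3 + 2 + 2 = 14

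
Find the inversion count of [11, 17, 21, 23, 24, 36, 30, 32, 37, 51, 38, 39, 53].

Sweep left to right; for each value list the smaller values that follow it:
11 → none → 0
17 → none → 0
21 → none → 0
23 → none → 0
24 → none → 0
36 → 30, 32 → 2
30 → none → 0
32 → none → 0
37 → none → 0
51 → 38, 39 → 2
38 → none → 0
39 → none → 0
53 → none → 0
Sum: 0 + 0 + 0 + 0 + 0 + 2 + 0 + 0 + 0 + 2 + 0 + 0 + 0 = 4

4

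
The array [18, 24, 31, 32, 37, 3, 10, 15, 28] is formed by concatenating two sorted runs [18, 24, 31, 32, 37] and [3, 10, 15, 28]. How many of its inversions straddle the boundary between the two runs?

18

Take each right-half value and tally the left-half values above it:
r = 3: 18, 24, 31, 32, 37 → 5
r = 10: 18, 24, 31, 32, 37 → 5
r = 15: 18, 24, 31, 32, 37 → 5
r = 28: 31, 32, 37 → 3
Cross-inversions: 5 + 5 + 5 + 3 = 18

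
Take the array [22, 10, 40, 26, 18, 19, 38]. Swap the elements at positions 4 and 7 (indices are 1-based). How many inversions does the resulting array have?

10 inversions

Positions 4 and 7 hold 26 and 38; after swapping, the array is [22, 10, 40, 38, 18, 19, 26].
Count, for each position, how many later elements it exceeds:
22 → 10, 18, 19 → 3
10 → none → 0
40 → 38, 18, 19, 26 → 4
38 → 18, 19, 26 → 3
18 → none → 0
19 → none → 0
26 → none → 0
Sum: 3 + 0 + 4 + 3 + 0 + 0 + 0 = 10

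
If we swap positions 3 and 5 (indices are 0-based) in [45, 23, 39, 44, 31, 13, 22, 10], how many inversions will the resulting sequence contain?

20

Positions 3 and 5 hold 44 and 13; after swapping, the array is [45, 23, 39, 13, 31, 44, 22, 10].
For each element, count later entries that are smaller:
45: 7
23: 3
39: 4
13: 1
31: 2
44: 2
22: 1
10: 0
Sum: 7 + 3 + 4 + 1 + 2 + 2 + 1 + 0 = 20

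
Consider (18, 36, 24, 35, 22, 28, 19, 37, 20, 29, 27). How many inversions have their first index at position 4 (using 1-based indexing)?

6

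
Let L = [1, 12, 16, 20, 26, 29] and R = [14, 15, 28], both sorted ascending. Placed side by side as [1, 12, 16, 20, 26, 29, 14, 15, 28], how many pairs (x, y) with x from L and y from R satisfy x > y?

Take each right-half value and tally the left-half values above it:
r = 14: 16, 20, 26, 29 → 4
r = 15: 16, 20, 26, 29 → 4
r = 28: 29 → 1
Cross-inversions: 4 + 4 + 1 = 9

9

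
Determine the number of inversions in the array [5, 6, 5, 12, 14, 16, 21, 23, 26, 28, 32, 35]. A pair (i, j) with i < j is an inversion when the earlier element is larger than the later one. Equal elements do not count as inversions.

Count, for each position, how many later elements it exceeds:
5 → none → 0
6 → 5 → 1
5 → none → 0
12 → none → 0
14 → none → 0
16 → none → 0
21 → none → 0
23 → none → 0
26 → none → 0
28 → none → 0
32 → none → 0
35 → none → 0
Sum: 0 + 1 + 0 + 0 + 0 + 0 + 0 + 0 + 0 + 0 + 0 + 0 = 1

1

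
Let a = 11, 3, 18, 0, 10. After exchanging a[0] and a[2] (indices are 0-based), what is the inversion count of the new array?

Positions 0 and 2 hold 11 and 18; after swapping, the array is [18, 3, 11, 0, 10].
Count, for each position, how many later elements it exceeds:
18: 4
3: 1
11: 2
0: 0
10: 0
Sum: 4 + 1 + 2 + 0 + 0 = 7

Inversions: 7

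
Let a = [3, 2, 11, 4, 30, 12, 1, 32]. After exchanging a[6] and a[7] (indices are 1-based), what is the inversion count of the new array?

Positions 6 and 7 hold 12 and 1; after swapping, the array is [3, 2, 11, 4, 30, 1, 12, 32].
Sweep left to right; for each value list the smaller values that follow it:
3 → 2, 1 → 2
2 → 1 → 1
11 → 4, 1 → 2
4 → 1 → 1
30 → 1, 12 → 2
1 → none → 0
12 → none → 0
32 → none → 0
Sum: 2 + 1 + 2 + 1 + 2 + 0 + 0 + 0 = 8

There are 8 inversions.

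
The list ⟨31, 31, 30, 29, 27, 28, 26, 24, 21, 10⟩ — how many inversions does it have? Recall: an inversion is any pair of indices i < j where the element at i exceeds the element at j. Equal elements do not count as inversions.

43

Sweep left to right; for each value list the smaller values that follow it:
31 → 30, 29, 27, 28, 26, 24, 21, 10 → 8
31 → 30, 29, 27, 28, 26, 24, 21, 10 → 8
30 → 29, 27, 28, 26, 24, 21, 10 → 7
29 → 27, 28, 26, 24, 21, 10 → 6
27 → 26, 24, 21, 10 → 4
28 → 26, 24, 21, 10 → 4
26 → 24, 21, 10 → 3
24 → 21, 10 → 2
21 → 10 → 1
10 → none → 0
Sum: 8 + 8 + 7 + 6 + 4 + 4 + 3 + 2 + 1 + 0 = 43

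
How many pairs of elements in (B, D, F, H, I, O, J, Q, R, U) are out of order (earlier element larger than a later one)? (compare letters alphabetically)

1

Count, for each position, how many later elements it exceeds:
B: 0
D: 0
F: 0
H: 0
I: 0
O: 1
J: 0
Q: 0
R: 0
U: 0
Sum: 0 + 0 + 0 + 0 + 0 + 1 + 0 + 0 + 0 + 0 = 1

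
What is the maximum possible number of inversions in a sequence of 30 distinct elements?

The maximum occurs when the array is in strictly decreasing order: every one of the C(30, 2) pairs is inverted.
C(30, 2) = 30·29/2 = 435

435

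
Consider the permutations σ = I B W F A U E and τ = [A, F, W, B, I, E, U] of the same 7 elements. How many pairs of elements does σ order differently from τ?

Assign each item its position (1..7) in the first ordering, then rewrite the second ordering as that position sequence:
positions: I→1, B→2, W→3, F→4, A→5, U→6, E→7
second ordering as positions: [5, 4, 3, 2, 1, 7, 6]
Discordant pairs = inversions in this position sequence.
5: 4, 3, 2, 1 → 4
4: 3, 2, 1 → 3
3: 2, 1 → 2
2: 1 → 1
1: 0
7: 6 → 1
6: 0
Total: 4 + 3 + 2 + 1 + 0 + 1 + 0 = 11

There are 11 discordant pairs.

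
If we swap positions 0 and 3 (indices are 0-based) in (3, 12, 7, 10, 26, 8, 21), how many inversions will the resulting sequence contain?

9 inversions

Positions 0 and 3 hold 3 and 10; after swapping, the array is [10, 12, 7, 3, 26, 8, 21].
Element-by-element contributions:
10: 3
12: 3
7: 1
3: 0
26: 2
8: 0
21: 0
Sum: 3 + 3 + 1 + 0 + 2 + 0 + 0 = 9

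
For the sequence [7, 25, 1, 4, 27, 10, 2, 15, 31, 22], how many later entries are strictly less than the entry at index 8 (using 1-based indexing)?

0

The element at index 8 is 15.
Elements after it: 31, 22
None of them are smaller than 15.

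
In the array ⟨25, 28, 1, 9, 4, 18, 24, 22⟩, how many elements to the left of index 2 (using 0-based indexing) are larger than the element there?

2

The element at index 2 is 1.
Elements before it: 25, 28
Those larger than 1: 25, 28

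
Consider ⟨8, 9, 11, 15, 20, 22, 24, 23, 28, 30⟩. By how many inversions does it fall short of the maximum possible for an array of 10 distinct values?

44

Maximum inversions for 10 distinct elements is C(10, 2) = 10·9/2 = 45.
Current inversions — for each element, count later smaller elements:
8: 0
9: 0
11: 0
15: 0
20: 0
22: 0
24: 1
23: 0
28: 0
30: 0
Current total: 0 + 0 + 0 + 0 + 0 + 0 + 1 + 0 + 0 + 0 = 1
Shortfall: 45 − 1 = 44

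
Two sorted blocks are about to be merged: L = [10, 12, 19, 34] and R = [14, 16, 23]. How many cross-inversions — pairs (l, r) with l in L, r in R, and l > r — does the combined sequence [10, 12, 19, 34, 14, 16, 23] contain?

Split inversions: 5

Count, for every r in R, how many entries of L exceed r:
r = 14: 19, 34 → 2
r = 16: 19, 34 → 2
r = 23: 34 → 1
Cross-inversions: 2 + 2 + 1 = 5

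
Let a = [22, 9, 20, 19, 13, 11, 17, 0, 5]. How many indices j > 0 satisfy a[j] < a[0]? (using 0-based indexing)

8 such elements

The element at index 0 is 22.
Elements after it: 9, 20, 19, 13, 11, 17, 0, 5
Those smaller than 22: 9, 20, 19, 13, 11, 17, 0, 5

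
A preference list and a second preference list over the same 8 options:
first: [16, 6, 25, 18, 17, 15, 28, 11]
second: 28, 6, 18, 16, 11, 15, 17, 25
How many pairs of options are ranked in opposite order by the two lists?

Pairs: 15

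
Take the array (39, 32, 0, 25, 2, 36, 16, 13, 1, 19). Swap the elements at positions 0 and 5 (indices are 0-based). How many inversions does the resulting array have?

Positions 0 and 5 hold 39 and 36; after swapping, the array is [36, 32, 0, 25, 2, 39, 16, 13, 1, 19].
Sweep left to right; for each value list the smaller values that follow it:
36: 8
32: 7
0: 0
25: 5
2: 1
39: 4
16: 2
13: 1
1: 0
19: 0
Sum: 8 + 7 + 0 + 5 + 1 + 4 + 2 + 1 + 0 + 0 = 28

28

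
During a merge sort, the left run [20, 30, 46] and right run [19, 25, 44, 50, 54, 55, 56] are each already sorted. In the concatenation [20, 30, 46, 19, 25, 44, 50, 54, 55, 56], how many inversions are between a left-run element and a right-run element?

6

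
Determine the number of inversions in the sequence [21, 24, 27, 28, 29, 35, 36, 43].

Sweep left to right; for each value list the smaller values that follow it:
21: 0
24: 0
27: 0
28: 0
29: 0
35: 0
36: 0
43: 0
Sum: 0 + 0 + 0 + 0 + 0 + 0 + 0 + 0 = 0

0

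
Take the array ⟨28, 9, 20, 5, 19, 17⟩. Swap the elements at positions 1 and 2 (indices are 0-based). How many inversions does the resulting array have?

11

Positions 1 and 2 hold 9 and 20; after swapping, the array is [28, 20, 9, 5, 19, 17].
Count, for each position, how many later elements it exceeds:
28: 5
20: 4
9: 1
5: 0
19: 1
17: 0
Sum: 5 + 4 + 1 + 0 + 1 + 0 = 11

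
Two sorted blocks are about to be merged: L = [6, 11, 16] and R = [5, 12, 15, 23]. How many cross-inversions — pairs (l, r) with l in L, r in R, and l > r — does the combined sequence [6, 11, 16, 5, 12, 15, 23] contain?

Count, for every r in R, how many entries of L exceed r:
r = 5: 6, 11, 16 → 3
r = 12: 16 → 1
r = 15: 16 → 1
r = 23: none → 0
Cross-inversions: 3 + 1 + 1 + 0 = 5

5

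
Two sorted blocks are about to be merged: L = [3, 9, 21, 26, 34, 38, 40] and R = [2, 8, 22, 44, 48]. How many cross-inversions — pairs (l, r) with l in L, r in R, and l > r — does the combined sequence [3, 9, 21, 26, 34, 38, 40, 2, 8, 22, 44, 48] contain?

Take each right-half value and tally the left-half values above it:
r = 2: 3, 9, 21, 26, 34, 38, 40 → 7
r = 8: 9, 21, 26, 34, 38, 40 → 6
r = 22: 26, 34, 38, 40 → 4
r = 44: none → 0
r = 48: none → 0
Cross-inversions: 7 + 6 + 4 + 0 + 0 = 17

17 split inversions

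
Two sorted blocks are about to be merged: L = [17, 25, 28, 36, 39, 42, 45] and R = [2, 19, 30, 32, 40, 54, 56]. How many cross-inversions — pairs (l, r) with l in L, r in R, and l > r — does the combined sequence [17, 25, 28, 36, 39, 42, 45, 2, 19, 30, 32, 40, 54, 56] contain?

Cross-inversions: 23

Count, for every r in R, how many entries of L exceed r:
r = 2: 17, 25, 28, 36, 39, 42, 45 → 7
r = 19: 25, 28, 36, 39, 42, 45 → 6
r = 30: 36, 39, 42, 45 → 4
r = 32: 36, 39, 42, 45 → 4
r = 40: 42, 45 → 2
r = 54: none → 0
r = 56: none → 0
Cross-inversions: 7 + 6 + 4 + 4 + 2 + 0 + 0 = 23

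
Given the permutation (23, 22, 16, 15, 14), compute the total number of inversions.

10 out-of-order pairs

Listing every pair i<j with a[i]>a[j] (using 1-based positions):
(1,2): 23 > 22
(1,3): 23 > 16
(1,4): 23 > 15
(1,5): 23 > 14
(2,3): 22 > 16
(2,4): 22 > 15
(2,5): 22 > 14
(3,4): 16 > 15
(3,5): 16 > 14
(4,5): 15 > 14
That's 10 pairs.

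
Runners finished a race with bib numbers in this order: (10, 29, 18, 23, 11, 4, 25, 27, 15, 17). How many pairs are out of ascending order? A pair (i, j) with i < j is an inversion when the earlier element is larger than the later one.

22 out-of-order pairs

Count, for each position, how many later elements it exceeds:
10 → 4 → 1
29 → 18, 23, 11, 4, 25, 27, 15, 17 → 8
18 → 11, 4, 15, 17 → 4
23 → 11, 4, 15, 17 → 4
11 → 4 → 1
4 → none → 0
25 → 15, 17 → 2
27 → 15, 17 → 2
15 → none → 0
17 → none → 0
Sum: 1 + 8 + 4 + 4 + 1 + 0 + 2 + 2 + 0 + 0 = 22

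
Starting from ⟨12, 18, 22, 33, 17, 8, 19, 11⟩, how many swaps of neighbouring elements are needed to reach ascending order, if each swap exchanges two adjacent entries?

Adjacent swaps: 16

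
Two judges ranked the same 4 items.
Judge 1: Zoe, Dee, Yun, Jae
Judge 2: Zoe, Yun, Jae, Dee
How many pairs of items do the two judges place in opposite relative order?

Assign each item its position (1..4) in the first ordering, then rewrite the second ordering as that position sequence:
positions: Zoe→1, Dee→2, Yun→3, Jae→4
second ordering as positions: [1, 3, 4, 2]
Discordant pairs = inversions in this position sequence.
1: 0
3: 2 → 1
4: 2 → 1
2: 0
Total: 0 + 1 + 1 + 0 = 2

2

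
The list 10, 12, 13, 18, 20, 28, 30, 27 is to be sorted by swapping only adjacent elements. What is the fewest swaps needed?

2 swaps

Minimum adjacent swaps = number of inversions (each swap of adjacent out-of-order elements removes one inversion and no swap can remove more).
Count inversions — for each element, later elements that are smaller:
10: none → 0
12: none → 0
13: none → 0
18: none → 0
20: none → 0
28: 27 → 1
30: 27 → 1
27: none → 0
Total inversions: 0 + 0 + 0 + 0 + 0 + 1 + 1 + 0 = 2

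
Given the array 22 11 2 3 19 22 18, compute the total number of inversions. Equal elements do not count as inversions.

Element-by-element contributions:
22 → 11, 2, 3, 19, 18 → 5
11 → 2, 3 → 2
2 → none → 0
3 → none → 0
19 → 18 → 1
22 → 18 → 1
18 → none → 0
Sum: 5 + 2 + 0 + 0 + 1 + 1 + 0 = 9

9 inversions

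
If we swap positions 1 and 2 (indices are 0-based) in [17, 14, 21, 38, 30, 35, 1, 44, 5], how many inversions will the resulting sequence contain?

17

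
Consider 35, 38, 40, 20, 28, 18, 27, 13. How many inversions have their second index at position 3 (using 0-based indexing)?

The element at index 3 is 20.
Elements before it: 35, 38, 40
Those larger than 20: 35, 38, 40

3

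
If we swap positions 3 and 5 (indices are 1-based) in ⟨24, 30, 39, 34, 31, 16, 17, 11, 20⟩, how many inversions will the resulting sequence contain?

There are 22 inversions.

Positions 3 and 5 hold 39 and 31; after swapping, the array is [24, 30, 31, 34, 39, 16, 17, 11, 20].
Sweep left to right; for each value list the smaller values that follow it:
24: 4
30: 4
31: 4
34: 4
39: 4
16: 1
17: 1
11: 0
20: 0
Sum: 4 + 4 + 4 + 4 + 4 + 1 + 1 + 0 + 0 = 22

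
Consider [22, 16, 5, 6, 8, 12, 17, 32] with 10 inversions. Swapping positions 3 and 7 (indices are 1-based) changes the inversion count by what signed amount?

+7

Positions 3 and 7 hold 5 and 17; after swapping, the array is [22, 16, 17, 6, 8, 12, 5, 32].
Element-by-element contributions:
22 → 16, 17, 6, 8, 12, 5 → 6
16 → 6, 8, 12, 5 → 4
17 → 6, 8, 12, 5 → 4
6 → 5 → 1
8 → 5 → 1
12 → 5 → 1
5 → none → 0
32 → none → 0
Sum: 6 + 4 + 4 + 1 + 1 + 1 + 0 + 0 = 17
Change: 17 − 10 = +7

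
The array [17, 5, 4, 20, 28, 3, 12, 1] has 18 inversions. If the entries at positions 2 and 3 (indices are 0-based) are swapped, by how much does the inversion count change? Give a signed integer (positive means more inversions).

+1

Positions 2 and 3 hold 4 and 20; after swapping, the array is [17, 5, 20, 4, 28, 3, 12, 1].
Count, for each position, how many later elements it exceeds:
17: 5
5: 3
20: 4
4: 2
28: 3
3: 1
12: 1
1: 0
Sum: 5 + 3 + 4 + 2 + 3 + 1 + 1 + 0 = 19
Change: 19 − 18 = +1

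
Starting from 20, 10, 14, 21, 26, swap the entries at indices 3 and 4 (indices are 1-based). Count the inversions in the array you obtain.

3

Positions 3 and 4 hold 14 and 21; after swapping, the array is [20, 10, 21, 14, 26].
Element-by-element contributions:
20 → 10, 14 → 2
10 → none → 0
21 → 14 → 1
14 → none → 0
26 → none → 0
Sum: 2 + 0 + 1 + 0 + 0 = 3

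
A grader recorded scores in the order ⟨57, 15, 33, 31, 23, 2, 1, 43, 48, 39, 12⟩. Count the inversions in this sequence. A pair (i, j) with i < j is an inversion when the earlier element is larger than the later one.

Element-by-element contributions:
57: 10
15: 3
33: 5
31: 4
23: 3
2: 1
1: 0
43: 2
48: 2
39: 1
12: 0
Sum: 10 + 3 + 5 + 4 + 3 + 1 + 0 + 2 + 2 + 1 + 0 = 31

31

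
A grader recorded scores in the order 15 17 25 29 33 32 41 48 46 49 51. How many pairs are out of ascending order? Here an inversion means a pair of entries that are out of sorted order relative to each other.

Sweep left to right; for each value list the smaller values that follow it:
15: 0
17: 0
25: 0
29: 0
33: 1
32: 0
41: 0
48: 1
46: 0
49: 0
51: 0
Sum: 0 + 0 + 0 + 0 + 1 + 0 + 0 + 1 + 0 + 0 + 0 = 2

Out-of-order pairs: 2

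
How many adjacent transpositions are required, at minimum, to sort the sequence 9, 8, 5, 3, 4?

9 adjacent swaps

Each adjacent swap fixes exactly one inversion, so the minimum swap count equals the number of inversions.
Count inversions — for each element, later elements that are smaller:
9: 8, 5, 3, 4 → 4
8: 5, 3, 4 → 3
5: 3, 4 → 2
3: none → 0
4: none → 0
Total inversions: 4 + 3 + 2 + 0 + 0 = 9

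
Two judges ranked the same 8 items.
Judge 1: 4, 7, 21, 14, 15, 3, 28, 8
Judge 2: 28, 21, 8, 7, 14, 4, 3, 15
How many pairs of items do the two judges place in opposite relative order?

Assign each item its position (1..8) in the first ordering, then rewrite the second ordering as that position sequence:
positions: 4→1, 7→2, 21→3, 14→4, 15→5, 3→6, 28→7, 8→8
second ordering as positions: [7, 3, 8, 2, 4, 1, 6, 5]
Discordant pairs = inversions in this position sequence.
7: 3, 2, 4, 1, 6, 5 → 6
3: 2, 1 → 2
8: 2, 4, 1, 6, 5 → 5
2: 1 → 1
4: 1 → 1
1: 0
6: 5 → 1
5: 0
Total: 6 + 2 + 5 + 1 + 1 + 0 + 1 + 0 = 16

16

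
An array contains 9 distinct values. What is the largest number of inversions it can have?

36

A reversed (strictly descending) arrangement makes every pair an inversion, giving C(9, 2) inversions.
C(9, 2) = 9·8/2 = 36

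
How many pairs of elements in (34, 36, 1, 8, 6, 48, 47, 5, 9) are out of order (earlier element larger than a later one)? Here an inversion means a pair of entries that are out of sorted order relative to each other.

18

For each element, count later entries that are smaller:
34 → 1, 8, 6, 5, 9 → 5
36 → 1, 8, 6, 5, 9 → 5
1 → none → 0
8 → 6, 5 → 2
6 → 5 → 1
48 → 47, 5, 9 → 3
47 → 5, 9 → 2
5 → none → 0
9 → none → 0
Sum: 5 + 5 + 0 + 2 + 1 + 3 + 2 + 0 + 0 = 18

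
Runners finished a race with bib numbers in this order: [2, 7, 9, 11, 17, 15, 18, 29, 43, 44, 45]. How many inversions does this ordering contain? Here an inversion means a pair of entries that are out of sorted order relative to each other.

1 out-of-order pair

Count, for each position, how many later elements it exceeds:
2: 0
7: 0
9: 0
11: 0
17: 1
15: 0
18: 0
29: 0
43: 0
44: 0
45: 0
Sum: 0 + 0 + 0 + 0 + 1 + 0 + 0 + 0 + 0 + 0 + 0 = 1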